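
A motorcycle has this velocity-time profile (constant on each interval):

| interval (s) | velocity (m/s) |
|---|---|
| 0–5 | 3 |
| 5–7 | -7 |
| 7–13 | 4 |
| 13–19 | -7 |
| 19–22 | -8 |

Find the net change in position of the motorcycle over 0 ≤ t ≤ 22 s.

Net displacement equals the area under the velocity-time graph (areas below the axis count negative).
0–5 s: 3 × 5 = 15 m
5–7 s: -7 × 2 = -14 m
7–13 s: 4 × 6 = 24 m
13–19 s: -7 × 6 = -42 m
19–22 s: -8 × 3 = -24 m
Net displacement = -41 m

-41 m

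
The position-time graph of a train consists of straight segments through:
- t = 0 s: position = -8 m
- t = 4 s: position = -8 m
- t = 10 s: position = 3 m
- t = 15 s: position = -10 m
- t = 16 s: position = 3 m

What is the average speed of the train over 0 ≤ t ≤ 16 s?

Average speed = (total path length)/(elapsed time); on a piecewise-linear x-t graph the path length is Σ|Δx|.
0–4 s: |Δx| = |-8 − -8| = 0 m
4–10 s: |Δx| = |3 − -8| = 11 m
10–15 s: |Δx| = |-10 − 3| = 13 m
15–16 s: |Δx| = |3 − -10| = 13 m
Total path = 37 m; average speed = 37/16 = 2.3125 m/s.

2.3125 m/s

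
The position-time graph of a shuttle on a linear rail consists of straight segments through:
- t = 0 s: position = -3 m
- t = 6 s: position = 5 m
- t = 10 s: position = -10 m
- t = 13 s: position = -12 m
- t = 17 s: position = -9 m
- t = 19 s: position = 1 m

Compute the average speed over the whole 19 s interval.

2 m/s

Average speed = (total path length)/(elapsed time); on a piecewise-linear x-t graph the path length is Σ|Δx|.
0–6 s: |Δx| = |5 − -3| = 8 m
6–10 s: |Δx| = |-10 − 5| = 15 m
10–13 s: |Δx| = |-12 − -10| = 2 m
13–17 s: |Δx| = |-9 − -12| = 3 m
17–19 s: |Δx| = |1 − -9| = 10 m
Total path = 38 m; average speed = 38/19 = 2 m/s.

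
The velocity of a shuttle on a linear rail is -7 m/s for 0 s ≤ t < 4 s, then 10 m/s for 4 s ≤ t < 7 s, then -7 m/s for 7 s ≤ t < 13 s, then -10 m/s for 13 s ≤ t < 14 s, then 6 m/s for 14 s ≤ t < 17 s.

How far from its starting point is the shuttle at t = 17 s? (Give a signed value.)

Displacement is the signed area under the v-t curve.
0–4 s: -7 × 4 = -28 m
4–7 s: 10 × 3 = 30 m
7–13 s: -7 × 6 = -42 m
13–14 s: -10 × 1 = -10 m
14–17 s: 6 × 3 = 18 m
Net displacement = -32 m

-32 m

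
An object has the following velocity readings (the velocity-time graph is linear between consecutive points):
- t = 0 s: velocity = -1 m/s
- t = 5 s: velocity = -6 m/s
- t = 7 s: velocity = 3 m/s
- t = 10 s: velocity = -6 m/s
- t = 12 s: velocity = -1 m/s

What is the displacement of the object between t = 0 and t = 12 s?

-32 m

Displacement is the signed area under the v-t curve.
0–5 s: ½(-1 + -6)(5) = -17.5 m
5–7 s: ½(-6 + 3)(2) = -3 m
7–10 s: ½(3 + -6)(3) = -4.5 m
10–12 s: ½(-6 + -1)(2) = -7 m
Net displacement = -32 m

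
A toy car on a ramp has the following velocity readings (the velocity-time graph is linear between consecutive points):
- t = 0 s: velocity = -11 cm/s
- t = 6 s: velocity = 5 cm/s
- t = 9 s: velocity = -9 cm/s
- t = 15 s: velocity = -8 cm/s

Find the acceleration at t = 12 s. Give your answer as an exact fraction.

1/6 cm/s²

Acceleration is the slope of the v-t graph on 9–15 s: (-8 − -9)/(15 − 9) = 1/6 cm/s².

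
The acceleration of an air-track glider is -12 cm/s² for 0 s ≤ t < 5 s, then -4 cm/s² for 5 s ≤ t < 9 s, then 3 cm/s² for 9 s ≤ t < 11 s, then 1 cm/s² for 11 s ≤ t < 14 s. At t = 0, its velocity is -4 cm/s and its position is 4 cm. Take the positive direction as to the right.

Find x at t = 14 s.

-825.5 cm

On each constant-a segment, Δv = aΔt and Δx = v₀Δt + ½aΔt²; chain segment to segment.
0–5 s: v starts -4 cm/s; Δx = -4·5 + ½·-12·5² = -170 cm; v ends -64 cm/s.
5–9 s: v starts -64 cm/s; Δx = -64·4 + ½·-4·4² = -288 cm; v ends -80 cm/s.
9–11 s: v starts -80 cm/s; Δx = -80·2 + ½·3·2² = -154 cm; v ends -74 cm/s.
11–14 s: v starts -74 cm/s; Δx = -74·3 + ½·1·3² = -217.5 cm; v ends -71 cm/s.
x(14) = 4 + Σ Δx = -825.5 cm.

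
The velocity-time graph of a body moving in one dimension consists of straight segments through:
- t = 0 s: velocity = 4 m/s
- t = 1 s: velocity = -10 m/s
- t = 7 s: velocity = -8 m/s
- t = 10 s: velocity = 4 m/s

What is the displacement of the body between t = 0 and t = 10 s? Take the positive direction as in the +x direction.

-63 m

Displacement is the signed area under the v-t curve.
0–1 s: ½(4 + -10)(1) = -3 m
1–7 s: ½(-10 + -8)(6) = -54 m
7–10 s: ½(-8 + 4)(3) = -6 m
Net displacement = -63 m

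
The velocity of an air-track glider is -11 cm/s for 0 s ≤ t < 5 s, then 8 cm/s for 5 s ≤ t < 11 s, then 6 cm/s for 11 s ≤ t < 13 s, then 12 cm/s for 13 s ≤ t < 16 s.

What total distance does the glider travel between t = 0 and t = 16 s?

151 cm

Total distance travelled is ∫|v| dt — sum the magnitudes of each area piece.
0–5 s: |-11| × 5 = 55 cm
5–11 s: |8| × 6 = 48 cm
11–13 s: |6| × 2 = 12 cm
13–16 s: |12| × 3 = 36 cm
Total distance = 151 cm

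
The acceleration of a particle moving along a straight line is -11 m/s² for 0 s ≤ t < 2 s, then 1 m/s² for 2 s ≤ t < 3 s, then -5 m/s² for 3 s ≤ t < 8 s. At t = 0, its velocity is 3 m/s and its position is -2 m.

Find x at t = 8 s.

-189 m

On each constant-a segment, Δv = aΔt and Δx = v₀Δt + ½aΔt²; chain segment to segment.
0–2 s: v starts 3 m/s; Δx = 3·2 + ½·-11·2² = -16 m; v ends -19 m/s.
2–3 s: v starts -19 m/s; Δx = -19·1 + ½·1·1² = -18.5 m; v ends -18 m/s.
3–8 s: v starts -18 m/s; Δx = -18·5 + ½·-5·5² = -152.5 m; v ends -43 m/s.
x(8) = -2 + Σ Δx = -189 m.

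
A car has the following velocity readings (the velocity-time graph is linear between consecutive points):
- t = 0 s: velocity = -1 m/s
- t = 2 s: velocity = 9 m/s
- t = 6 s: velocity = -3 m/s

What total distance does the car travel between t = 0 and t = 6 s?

23.2 m

Total distance travelled is ∫|v| dt — sum the magnitudes of each area piece.
0–2 s: v = 0 at t = 0.2 s; triangle areas 0.1 + 8.1 = 8.2 m
2–6 s: v = 0 at t = 5 s; triangle areas 13.5 + 1.5 = 15 m
Total distance = 23.2 m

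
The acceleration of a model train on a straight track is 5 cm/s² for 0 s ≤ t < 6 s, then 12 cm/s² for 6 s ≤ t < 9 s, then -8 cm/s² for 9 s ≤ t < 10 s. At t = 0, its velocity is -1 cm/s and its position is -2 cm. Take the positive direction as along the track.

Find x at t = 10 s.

284 cm

On each constant-a segment, Δv = aΔt and Δx = v₀Δt + ½aΔt²; chain segment to segment.
0–6 s: v starts -1 cm/s; Δx = -1·6 + ½·5·6² = 84 cm; v ends 29 cm/s.
6–9 s: v starts 29 cm/s; Δx = 29·3 + ½·12·3² = 141 cm; v ends 65 cm/s.
9–10 s: v starts 65 cm/s; Δx = 65·1 + ½·-8·1² = 61 cm; v ends 57 cm/s.
x(10) = -2 + Σ Δx = 284 cm.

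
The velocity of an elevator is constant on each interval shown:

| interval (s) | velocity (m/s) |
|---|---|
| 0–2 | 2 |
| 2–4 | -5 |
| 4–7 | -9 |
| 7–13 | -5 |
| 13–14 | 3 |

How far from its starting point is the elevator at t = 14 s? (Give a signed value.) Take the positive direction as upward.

Displacement is the signed area under the v-t curve.
0–2 s: 2 × 2 = 4 m
2–4 s: -5 × 2 = -10 m
4–7 s: -9 × 3 = -27 m
7–13 s: -5 × 6 = -30 m
13–14 s: 3 × 1 = 3 m
Net displacement = -60 m

-60 m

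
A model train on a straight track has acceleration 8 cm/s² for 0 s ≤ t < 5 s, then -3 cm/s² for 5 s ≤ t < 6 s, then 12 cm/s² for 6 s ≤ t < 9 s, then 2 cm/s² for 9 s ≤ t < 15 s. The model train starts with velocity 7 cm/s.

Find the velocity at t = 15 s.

Δv equals the area under the a-t graph; then v = v₀ + Δv.
0–5 s: 8 × 5 = 40 cm/s
5–6 s: -3 × 1 = -3 cm/s
6–9 s: 12 × 3 = 36 cm/s
9–15 s: 2 × 6 = 12 cm/s
Δv = 85 cm/s, so v(15) = 7 + (85) = 92 cm/s.

92 cm/s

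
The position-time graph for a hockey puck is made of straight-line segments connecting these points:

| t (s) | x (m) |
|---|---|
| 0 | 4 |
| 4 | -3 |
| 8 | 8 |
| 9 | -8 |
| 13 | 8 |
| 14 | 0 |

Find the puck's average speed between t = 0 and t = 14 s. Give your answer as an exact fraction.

Average speed = (total path length)/(elapsed time); on a piecewise-linear x-t graph the path length is Σ|Δx|.
0–4 s: |Δx| = |-3 − 4| = 7 m
4–8 s: |Δx| = |8 − -3| = 11 m
8–9 s: |Δx| = |-8 − 8| = 16 m
9–13 s: |Δx| = |8 − -8| = 16 m
13–14 s: |Δx| = |0 − 8| = 8 m
Total path = 58 m; average speed = 58/14 = 29/7 m/s.

29/7 m/s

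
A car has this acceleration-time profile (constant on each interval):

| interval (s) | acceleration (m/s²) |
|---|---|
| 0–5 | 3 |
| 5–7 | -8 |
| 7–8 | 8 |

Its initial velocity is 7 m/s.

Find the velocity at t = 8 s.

Δv equals the area under the a-t graph; then v = v₀ + Δv.
0–5 s: 3 × 5 = 15 m/s
5–7 s: -8 × 2 = -16 m/s
7–8 s: 8 × 1 = 8 m/s
Δv = 7 m/s, so v(8) = 7 + (7) = 14 m/s.

14 m/s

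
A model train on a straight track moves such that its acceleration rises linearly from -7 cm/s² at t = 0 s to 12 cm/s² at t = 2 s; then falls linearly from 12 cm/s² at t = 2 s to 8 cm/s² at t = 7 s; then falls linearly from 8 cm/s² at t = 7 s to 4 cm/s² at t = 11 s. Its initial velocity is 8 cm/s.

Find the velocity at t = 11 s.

Δv equals the area under the a-t graph; then v = v₀ + Δv.
0–2 s: ½(-7 + 12)(2) = 5 cm/s
2–7 s: ½(12 + 8)(5) = 50 cm/s
7–11 s: ½(8 + 4)(4) = 24 cm/s
Δv = 79 cm/s, so v(11) = 8 + (79) = 87 cm/s.

87 cm/s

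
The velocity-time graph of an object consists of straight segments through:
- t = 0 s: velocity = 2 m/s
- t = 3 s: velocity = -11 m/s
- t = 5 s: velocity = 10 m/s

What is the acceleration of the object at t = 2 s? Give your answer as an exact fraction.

-13/3 m/s²

Acceleration is the slope of the v-t graph on 0–3 s: (-11 − 2)/(3 − 0) = -13/3 m/s².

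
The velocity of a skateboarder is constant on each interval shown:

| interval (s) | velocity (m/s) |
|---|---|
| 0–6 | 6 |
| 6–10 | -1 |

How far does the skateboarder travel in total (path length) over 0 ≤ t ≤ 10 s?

Distance (not displacement) is the total path length: add the absolute areas under v-t.
0–6 s: |6| × 6 = 36 m
6–10 s: |-1| × 4 = 4 m
Total distance = 40 m

40 m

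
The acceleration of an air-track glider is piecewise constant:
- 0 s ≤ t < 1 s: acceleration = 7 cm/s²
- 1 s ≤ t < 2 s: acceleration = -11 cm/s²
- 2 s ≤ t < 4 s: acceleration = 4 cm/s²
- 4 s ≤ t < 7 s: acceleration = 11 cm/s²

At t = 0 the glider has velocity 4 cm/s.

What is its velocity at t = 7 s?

Δv equals the area under the a-t graph; then v = v₀ + Δv.
0–1 s: 7 × 1 = 7 cm/s
1–2 s: -11 × 1 = -11 cm/s
2–4 s: 4 × 2 = 8 cm/s
4–7 s: 11 × 3 = 33 cm/s
Δv = 37 cm/s, so v(7) = 4 + (37) = 41 cm/s.

41 cm/s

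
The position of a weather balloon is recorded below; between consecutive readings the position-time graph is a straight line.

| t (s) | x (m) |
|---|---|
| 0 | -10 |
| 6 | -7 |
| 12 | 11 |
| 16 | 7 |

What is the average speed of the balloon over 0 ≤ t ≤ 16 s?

1.5625 m/s

Average speed = (total path length)/(elapsed time); on a piecewise-linear x-t graph the path length is Σ|Δx|.
0–6 s: |Δx| = |-7 − -10| = 3 m
6–12 s: |Δx| = |11 − -7| = 18 m
12–16 s: |Δx| = |7 − 11| = 4 m
Total path = 25 m; average speed = 25/16 = 1.5625 m/s.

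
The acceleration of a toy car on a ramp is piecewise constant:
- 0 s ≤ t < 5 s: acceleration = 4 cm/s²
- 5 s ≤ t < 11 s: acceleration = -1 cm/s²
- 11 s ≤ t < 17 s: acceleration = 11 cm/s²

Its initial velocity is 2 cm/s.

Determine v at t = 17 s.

Δv equals the area under the a-t graph; then v = v₀ + Δv.
0–5 s: 4 × 5 = 20 cm/s
5–11 s: -1 × 6 = -6 cm/s
11–17 s: 11 × 6 = 66 cm/s
Δv = 80 cm/s, so v(17) = 2 + (80) = 82 cm/s.

82 cm/s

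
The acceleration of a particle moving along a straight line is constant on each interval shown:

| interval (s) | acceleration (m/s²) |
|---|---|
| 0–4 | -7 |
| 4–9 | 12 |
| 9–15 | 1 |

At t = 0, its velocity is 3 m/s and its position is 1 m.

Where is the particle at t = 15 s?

210 m

On each constant-a segment, Δv = aΔt and Δx = v₀Δt + ½aΔt²; chain segment to segment.
0–4 s: v starts 3 m/s; Δx = 3·4 + ½·-7·4² = -44 m; v ends -25 m/s.
4–9 s: v starts -25 m/s; Δx = -25·5 + ½·12·5² = 25 m; v ends 35 m/s.
9–15 s: v starts 35 m/s; Δx = 35·6 + ½·1·6² = 228 m; v ends 41 m/s.
x(15) = 1 + Σ Δx = 210 m.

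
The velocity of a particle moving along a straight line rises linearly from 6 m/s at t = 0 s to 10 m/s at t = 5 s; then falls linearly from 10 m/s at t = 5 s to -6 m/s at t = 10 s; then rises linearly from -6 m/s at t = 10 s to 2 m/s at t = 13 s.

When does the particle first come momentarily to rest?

t = 8.125 s

v changes sign on 5–10 s (from 10 to -6); the graph is linear there, so v = 0 at t = 5 + (-10)·(10 − 5)/(-6 − 10) = 8.125 s.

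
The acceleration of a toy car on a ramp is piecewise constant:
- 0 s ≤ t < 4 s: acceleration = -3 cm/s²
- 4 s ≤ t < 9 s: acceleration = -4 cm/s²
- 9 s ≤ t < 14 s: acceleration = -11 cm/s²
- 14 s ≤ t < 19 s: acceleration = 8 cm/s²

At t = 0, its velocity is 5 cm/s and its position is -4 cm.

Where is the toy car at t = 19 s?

-675.5 cm

On each constant-a segment, Δv = aΔt and Δx = v₀Δt + ½aΔt²; chain segment to segment.
0–4 s: v starts 5 cm/s; Δx = 5·4 + ½·-3·4² = -4 cm; v ends -7 cm/s.
4–9 s: v starts -7 cm/s; Δx = -7·5 + ½·-4·5² = -85 cm; v ends -27 cm/s.
9–14 s: v starts -27 cm/s; Δx = -27·5 + ½·-11·5² = -272.5 cm; v ends -82 cm/s.
14–19 s: v starts -82 cm/s; Δx = -82·5 + ½·8·5² = -310 cm; v ends -42 cm/s.
x(19) = -4 + Σ Δx = -675.5 cm.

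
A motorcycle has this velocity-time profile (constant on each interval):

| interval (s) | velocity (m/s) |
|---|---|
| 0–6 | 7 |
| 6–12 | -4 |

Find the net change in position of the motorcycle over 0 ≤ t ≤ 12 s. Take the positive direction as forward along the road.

Net displacement equals the area under the velocity-time graph (areas below the axis count negative).
0–6 s: 7 × 6 = 42 m
6–12 s: -4 × 6 = -24 m
Net displacement = 18 m

18 m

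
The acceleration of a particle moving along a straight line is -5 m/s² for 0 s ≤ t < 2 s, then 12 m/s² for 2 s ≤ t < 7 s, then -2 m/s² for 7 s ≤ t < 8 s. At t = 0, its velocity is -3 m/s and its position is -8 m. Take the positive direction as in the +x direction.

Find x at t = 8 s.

On each constant-a segment, Δv = aΔt and Δx = v₀Δt + ½aΔt²; chain segment to segment.
0–2 s: v starts -3 m/s; Δx = -3·2 + ½·-5·2² = -16 m; v ends -13 m/s.
2–7 s: v starts -13 m/s; Δx = -13·5 + ½·12·5² = 85 m; v ends 47 m/s.
7–8 s: v starts 47 m/s; Δx = 47·1 + ½·-2·1² = 46 m; v ends 45 m/s.
x(8) = -8 + Σ Δx = 107 m.

107 m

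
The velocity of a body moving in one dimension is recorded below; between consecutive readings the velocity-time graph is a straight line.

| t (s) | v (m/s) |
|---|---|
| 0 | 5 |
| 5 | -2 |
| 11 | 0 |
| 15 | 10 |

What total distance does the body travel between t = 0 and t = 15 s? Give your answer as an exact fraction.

Distance (not displacement) is the total path length: add the absolute areas under v-t.
0–5 s: v = 0 at t = 25/7 s; triangle areas 125/14 + 10/7 = 145/14 m
5–11 s: |½(-2 + 0)(6)| = 6 m
11–15 s: |½(0 + 10)(4)| = 20 m
Total distance = 509/14 m

509/14 m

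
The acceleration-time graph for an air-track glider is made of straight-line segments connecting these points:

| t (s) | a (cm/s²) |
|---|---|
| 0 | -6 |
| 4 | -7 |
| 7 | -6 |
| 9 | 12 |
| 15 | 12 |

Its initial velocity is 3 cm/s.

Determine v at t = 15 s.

35.5 cm/s

Δv equals the area under the a-t graph; then v = v₀ + Δv.
0–4 s: ½(-6 + -7)(4) = -26 cm/s
4–7 s: ½(-7 + -6)(3) = -19.5 cm/s
7–9 s: ½(-6 + 12)(2) = 6 cm/s
9–15 s: 12 × 6 = 72 cm/s
Δv = 32.5 cm/s, so v(15) = 3 + (32.5) = 35.5 cm/s.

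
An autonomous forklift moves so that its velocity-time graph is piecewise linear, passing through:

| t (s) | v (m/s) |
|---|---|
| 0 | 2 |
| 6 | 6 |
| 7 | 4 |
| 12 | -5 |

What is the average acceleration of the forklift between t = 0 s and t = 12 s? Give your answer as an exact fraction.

Average acceleration = Δv/Δt = (-5 − 2)/(12 − 0) = -7/12 m/s².

-7/12 m/s²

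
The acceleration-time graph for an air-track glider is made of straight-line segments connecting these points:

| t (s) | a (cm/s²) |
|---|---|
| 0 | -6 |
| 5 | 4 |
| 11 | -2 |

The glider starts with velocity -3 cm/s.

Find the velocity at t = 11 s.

-2 cm/s

Δv equals the area under the a-t graph; then v = v₀ + Δv.
0–5 s: ½(-6 + 4)(5) = -5 cm/s
5–11 s: ½(4 + -2)(6) = 6 cm/s
Δv = 1 cm/s, so v(11) = -3 + (1) = -2 cm/s.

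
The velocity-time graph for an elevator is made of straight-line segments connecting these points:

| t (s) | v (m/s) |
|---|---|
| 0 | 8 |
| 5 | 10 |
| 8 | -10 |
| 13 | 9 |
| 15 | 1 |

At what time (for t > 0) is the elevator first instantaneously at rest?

t = 6.5 s

v changes sign on 5–8 s (from 10 to -10); the graph is linear there, so v = 0 at t = 5 + (-10)·(8 − 5)/(-10 − 10) = 6.5 s.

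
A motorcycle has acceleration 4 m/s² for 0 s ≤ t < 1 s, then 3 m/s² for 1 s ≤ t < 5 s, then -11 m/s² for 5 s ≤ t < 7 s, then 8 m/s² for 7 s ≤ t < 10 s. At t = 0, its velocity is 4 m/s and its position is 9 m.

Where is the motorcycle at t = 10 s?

119 m

On each constant-a segment, Δv = aΔt and Δx = v₀Δt + ½aΔt²; chain segment to segment.
0–1 s: v starts 4 m/s; Δx = 4·1 + ½·4·1² = 6 m; v ends 8 m/s.
1–5 s: v starts 8 m/s; Δx = 8·4 + ½·3·4² = 56 m; v ends 20 m/s.
5–7 s: v starts 20 m/s; Δx = 20·2 + ½·-11·2² = 18 m; v ends -2 m/s.
7–10 s: v starts -2 m/s; Δx = -2·3 + ½·8·3² = 30 m; v ends 22 m/s.
x(10) = 9 + Σ Δx = 119 m.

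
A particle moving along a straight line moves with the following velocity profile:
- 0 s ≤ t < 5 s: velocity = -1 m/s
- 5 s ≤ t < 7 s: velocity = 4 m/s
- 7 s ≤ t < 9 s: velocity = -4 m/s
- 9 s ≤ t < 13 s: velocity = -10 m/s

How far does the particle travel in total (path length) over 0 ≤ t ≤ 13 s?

61 m

Total distance travelled is ∫|v| dt — sum the magnitudes of each area piece.
0–5 s: |-1| × 5 = 5 m
5–7 s: |4| × 2 = 8 m
7–9 s: |-4| × 2 = 8 m
9–13 s: |-10| × 4 = 40 m
Total distance = 61 m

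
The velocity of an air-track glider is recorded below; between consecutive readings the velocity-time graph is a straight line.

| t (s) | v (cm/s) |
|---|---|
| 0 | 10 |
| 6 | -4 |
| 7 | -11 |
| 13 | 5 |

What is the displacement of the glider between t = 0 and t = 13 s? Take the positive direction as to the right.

Displacement is the signed area under the v-t curve.
0–6 s: ½(10 + -4)(6) = 18 cm
6–7 s: ½(-4 + -11)(1) = -7.5 cm
7–13 s: ½(-11 + 5)(6) = -18 cm
Net displacement = -7.5 cm

-7.5 cm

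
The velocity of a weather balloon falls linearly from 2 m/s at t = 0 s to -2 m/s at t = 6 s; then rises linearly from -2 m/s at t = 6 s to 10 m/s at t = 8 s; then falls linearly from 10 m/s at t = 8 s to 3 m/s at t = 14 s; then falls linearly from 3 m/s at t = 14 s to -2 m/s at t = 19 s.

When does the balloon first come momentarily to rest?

t = 3 s

v changes sign on 0–6 s (from 2 to -2); the graph is linear there, so v = 0 at t = 0 + (-2)·(6 − 0)/(-2 − 2) = 3 s.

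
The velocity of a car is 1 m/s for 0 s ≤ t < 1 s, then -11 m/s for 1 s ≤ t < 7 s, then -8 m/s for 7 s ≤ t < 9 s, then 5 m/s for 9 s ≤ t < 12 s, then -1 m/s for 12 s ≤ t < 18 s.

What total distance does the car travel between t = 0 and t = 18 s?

104 m

Distance (not displacement) is the total path length: add the absolute areas under v-t.
0–1 s: |1| × 1 = 1 m
1–7 s: |-11| × 6 = 66 m
7–9 s: |-8| × 2 = 16 m
9–12 s: |5| × 3 = 15 m
12–18 s: |-1| × 6 = 6 m
Total distance = 104 m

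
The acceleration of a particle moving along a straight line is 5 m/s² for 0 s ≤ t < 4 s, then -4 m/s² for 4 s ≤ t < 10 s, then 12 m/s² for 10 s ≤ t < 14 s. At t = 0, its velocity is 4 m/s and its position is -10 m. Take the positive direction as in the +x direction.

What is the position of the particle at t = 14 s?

214 m

On each constant-a segment, Δv = aΔt and Δx = v₀Δt + ½aΔt²; chain segment to segment.
0–4 s: v starts 4 m/s; Δx = 4·4 + ½·5·4² = 56 m; v ends 24 m/s.
4–10 s: v starts 24 m/s; Δx = 24·6 + ½·-4·6² = 72 m; v ends 0 m/s.
10–14 s: v starts 0 m/s; Δx = 0·4 + ½·12·4² = 96 m; v ends 48 m/s.
x(14) = -10 + Σ Δx = 214 m.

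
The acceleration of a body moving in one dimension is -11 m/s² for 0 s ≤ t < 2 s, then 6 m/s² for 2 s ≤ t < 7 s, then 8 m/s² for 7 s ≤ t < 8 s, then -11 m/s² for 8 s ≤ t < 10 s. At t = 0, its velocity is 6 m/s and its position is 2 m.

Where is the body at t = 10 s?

27 m

On each constant-a segment, Δv = aΔt and Δx = v₀Δt + ½aΔt²; chain segment to segment.
0–2 s: v starts 6 m/s; Δx = 6·2 + ½·-11·2² = -10 m; v ends -16 m/s.
2–7 s: v starts -16 m/s; Δx = -16·5 + ½·6·5² = -5 m; v ends 14 m/s.
7–8 s: v starts 14 m/s; Δx = 14·1 + ½·8·1² = 18 m; v ends 22 m/s.
8–10 s: v starts 22 m/s; Δx = 22·2 + ½·-11·2² = 22 m; v ends 0 m/s.
x(10) = 2 + Σ Δx = 27 m.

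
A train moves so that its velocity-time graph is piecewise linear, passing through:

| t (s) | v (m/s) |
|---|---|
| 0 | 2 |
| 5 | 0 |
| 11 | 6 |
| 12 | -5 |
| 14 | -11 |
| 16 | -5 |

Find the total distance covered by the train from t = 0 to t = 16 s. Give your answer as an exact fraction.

Total distance travelled is ∫|v| dt — sum the magnitudes of each area piece.
0–5 s: |½(2 + 0)(5)| = 5 m
5–11 s: |½(0 + 6)(6)| = 18 m
11–12 s: v = 0 at t = 127/11 s; triangle areas 18/11 + 25/22 = 61/22 m
12–14 s: |½(-5 + -11)(2)| = 16 m
14–16 s: |½(-11 + -5)(2)| = 16 m
Total distance = 1271/22 m

1271/22 m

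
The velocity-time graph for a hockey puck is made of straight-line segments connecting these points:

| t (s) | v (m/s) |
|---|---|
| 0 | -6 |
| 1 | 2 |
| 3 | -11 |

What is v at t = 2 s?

-4.5 m/s

On 1–3 s the graph is linear from 2 to -11 m/s: v(2) = 2 + (-11 − 2)·(2 − 1)/(3 − 1) = -4.5 m/s.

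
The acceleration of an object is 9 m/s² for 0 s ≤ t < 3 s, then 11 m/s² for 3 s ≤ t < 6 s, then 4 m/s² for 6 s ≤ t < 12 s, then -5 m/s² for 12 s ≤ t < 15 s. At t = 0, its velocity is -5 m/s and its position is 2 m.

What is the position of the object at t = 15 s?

759.5 m

On each constant-a segment, Δv = aΔt and Δx = v₀Δt + ½aΔt²; chain segment to segment.
0–3 s: v starts -5 m/s; Δx = -5·3 + ½·9·3² = 25.5 m; v ends 22 m/s.
3–6 s: v starts 22 m/s; Δx = 22·3 + ½·11·3² = 115.5 m; v ends 55 m/s.
6–12 s: v starts 55 m/s; Δx = 55·6 + ½·4·6² = 402 m; v ends 79 m/s.
12–15 s: v starts 79 m/s; Δx = 79·3 + ½·-5·3² = 214.5 m; v ends 64 m/s.
x(15) = 2 + Σ Δx = 759.5 m.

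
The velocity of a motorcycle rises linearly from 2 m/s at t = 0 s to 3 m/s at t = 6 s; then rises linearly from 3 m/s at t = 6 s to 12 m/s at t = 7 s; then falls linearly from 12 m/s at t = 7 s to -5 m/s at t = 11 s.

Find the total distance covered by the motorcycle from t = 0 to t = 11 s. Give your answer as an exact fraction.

1441/34 m

Total distance travelled is ∫|v| dt — sum the magnitudes of each area piece.
0–6 s: |½(2 + 3)(6)| = 15 m
6–7 s: |½(3 + 12)(1)| = 7.5 m
7–11 s: v = 0 at t = 167/17 s; triangle areas 288/17 + 50/17 = 338/17 m
Total distance = 1441/34 m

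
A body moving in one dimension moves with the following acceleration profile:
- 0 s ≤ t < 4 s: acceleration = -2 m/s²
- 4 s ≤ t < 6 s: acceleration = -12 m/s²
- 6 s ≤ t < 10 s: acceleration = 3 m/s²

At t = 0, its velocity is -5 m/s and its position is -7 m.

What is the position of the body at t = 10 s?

-217 m

On each constant-a segment, Δv = aΔt and Δx = v₀Δt + ½aΔt²; chain segment to segment.
0–4 s: v starts -5 m/s; Δx = -5·4 + ½·-2·4² = -36 m; v ends -13 m/s.
4–6 s: v starts -13 m/s; Δx = -13·2 + ½·-12·2² = -50 m; v ends -37 m/s.
6–10 s: v starts -37 m/s; Δx = -37·4 + ½·3·4² = -124 m; v ends -25 m/s.
x(10) = -7 + Σ Δx = -217 m.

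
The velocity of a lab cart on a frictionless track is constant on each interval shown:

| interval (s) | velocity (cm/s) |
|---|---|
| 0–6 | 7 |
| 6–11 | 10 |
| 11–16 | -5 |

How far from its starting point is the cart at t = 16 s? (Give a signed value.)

67 cm

Displacement is the signed area under the v-t curve.
0–6 s: 7 × 6 = 42 cm
6–11 s: 10 × 5 = 50 cm
11–16 s: -5 × 5 = -25 cm
Net displacement = 67 cm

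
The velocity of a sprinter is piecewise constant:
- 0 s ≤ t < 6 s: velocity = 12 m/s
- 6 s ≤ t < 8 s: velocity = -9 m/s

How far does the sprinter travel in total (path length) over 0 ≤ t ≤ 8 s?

Distance (not displacement) is the total path length: add the absolute areas under v-t.
0–6 s: |12| × 6 = 72 m
6–8 s: |-9| × 2 = 18 m
Total distance = 90 m

90 m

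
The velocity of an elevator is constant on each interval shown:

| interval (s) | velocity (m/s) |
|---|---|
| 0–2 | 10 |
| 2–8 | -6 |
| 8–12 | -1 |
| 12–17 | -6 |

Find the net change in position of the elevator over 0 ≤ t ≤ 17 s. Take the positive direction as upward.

-50 m

Net displacement equals the area under the velocity-time graph (areas below the axis count negative).
0–2 s: 10 × 2 = 20 m
2–8 s: -6 × 6 = -36 m
8–12 s: -1 × 4 = -4 m
12–17 s: -6 × 5 = -30 m
Net displacement = -50 m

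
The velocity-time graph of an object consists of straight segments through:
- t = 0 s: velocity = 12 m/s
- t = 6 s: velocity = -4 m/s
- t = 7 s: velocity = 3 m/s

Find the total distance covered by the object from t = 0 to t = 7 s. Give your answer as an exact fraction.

445/14 m

Total distance travelled is ∫|v| dt — sum the magnitudes of each area piece.
0–6 s: v = 0 at t = 4.5 s; triangle areas 27 + 3 = 30 m
6–7 s: v = 0 at t = 46/7 s; triangle areas 8/7 + 9/14 = 25/14 m
Total distance = 445/14 m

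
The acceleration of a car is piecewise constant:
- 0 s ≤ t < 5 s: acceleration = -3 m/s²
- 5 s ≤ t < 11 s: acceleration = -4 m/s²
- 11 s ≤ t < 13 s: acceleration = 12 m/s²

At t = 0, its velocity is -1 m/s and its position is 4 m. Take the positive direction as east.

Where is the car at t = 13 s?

On each constant-a segment, Δv = aΔt and Δx = v₀Δt + ½aΔt²; chain segment to segment.
0–5 s: v starts -1 m/s; Δx = -1·5 + ½·-3·5² = -42.5 m; v ends -16 m/s.
5–11 s: v starts -16 m/s; Δx = -16·6 + ½·-4·6² = -168 m; v ends -40 m/s.
11–13 s: v starts -40 m/s; Δx = -40·2 + ½·12·2² = -56 m; v ends -16 m/s.
x(13) = 4 + Σ Δx = -262.5 m.

-262.5 m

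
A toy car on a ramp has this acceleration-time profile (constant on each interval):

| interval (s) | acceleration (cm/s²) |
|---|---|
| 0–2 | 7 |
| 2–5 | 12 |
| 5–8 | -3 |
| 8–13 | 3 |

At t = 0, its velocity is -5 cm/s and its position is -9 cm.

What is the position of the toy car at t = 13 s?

415 cm

On each constant-a segment, Δv = aΔt and Δx = v₀Δt + ½aΔt²; chain segment to segment.
0–2 s: v starts -5 cm/s; Δx = -5·2 + ½·7·2² = 4 cm; v ends 9 cm/s.
2–5 s: v starts 9 cm/s; Δx = 9·3 + ½·12·3² = 81 cm; v ends 45 cm/s.
5–8 s: v starts 45 cm/s; Δx = 45·3 + ½·-3·3² = 121.5 cm; v ends 36 cm/s.
8–13 s: v starts 36 cm/s; Δx = 36·5 + ½·3·5² = 217.5 cm; v ends 51 cm/s.
x(13) = -9 + Σ Δx = 415 cm.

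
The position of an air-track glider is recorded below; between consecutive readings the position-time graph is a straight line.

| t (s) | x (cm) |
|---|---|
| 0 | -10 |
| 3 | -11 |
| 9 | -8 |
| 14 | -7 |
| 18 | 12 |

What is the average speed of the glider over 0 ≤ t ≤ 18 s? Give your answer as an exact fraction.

4/3 cm/s

Average speed = (total path length)/(elapsed time); on a piecewise-linear x-t graph the path length is Σ|Δx|.
0–3 s: |Δx| = |-11 − -10| = 1 cm
3–9 s: |Δx| = |-8 − -11| = 3 cm
9–14 s: |Δx| = |-7 − -8| = 1 cm
14–18 s: |Δx| = |12 − -7| = 19 cm
Total path = 24 cm; average speed = 24/18 = 4/3 cm/s.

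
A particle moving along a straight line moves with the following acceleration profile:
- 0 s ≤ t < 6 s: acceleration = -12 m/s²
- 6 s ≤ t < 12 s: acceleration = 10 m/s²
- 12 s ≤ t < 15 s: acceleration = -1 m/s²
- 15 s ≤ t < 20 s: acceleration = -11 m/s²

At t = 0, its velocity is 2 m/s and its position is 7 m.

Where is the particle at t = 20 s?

On each constant-a segment, Δv = aΔt and Δx = v₀Δt + ½aΔt²; chain segment to segment.
0–6 s: v starts 2 m/s; Δx = 2·6 + ½·-12·6² = -204 m; v ends -70 m/s.
6–12 s: v starts -70 m/s; Δx = -70·6 + ½·10·6² = -240 m; v ends -10 m/s.
12–15 s: v starts -10 m/s; Δx = -10·3 + ½·-1·3² = -34.5 m; v ends -13 m/s.
15–20 s: v starts -13 m/s; Δx = -13·5 + ½·-11·5² = -202.5 m; v ends -68 m/s.
x(20) = 7 + Σ Δx = -674 m.

-674 m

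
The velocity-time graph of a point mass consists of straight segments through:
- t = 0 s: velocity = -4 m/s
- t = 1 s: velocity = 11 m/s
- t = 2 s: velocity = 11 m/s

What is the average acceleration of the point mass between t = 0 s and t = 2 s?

Average acceleration = Δv/Δt = (11 − -4)/(2 − 0) = 7.5 m/s².

7.5 m/s²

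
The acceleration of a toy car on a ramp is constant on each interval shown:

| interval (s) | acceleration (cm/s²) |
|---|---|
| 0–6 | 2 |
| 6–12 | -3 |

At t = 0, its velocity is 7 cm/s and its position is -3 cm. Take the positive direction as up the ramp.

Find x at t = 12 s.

On each constant-a segment, Δv = aΔt and Δx = v₀Δt + ½aΔt²; chain segment to segment.
0–6 s: v starts 7 cm/s; Δx = 7·6 + ½·2·6² = 78 cm; v ends 19 cm/s.
6–12 s: v starts 19 cm/s; Δx = 19·6 + ½·-3·6² = 60 cm; v ends 1 cm/s.
x(12) = -3 + Σ Δx = 135 cm.

135 cm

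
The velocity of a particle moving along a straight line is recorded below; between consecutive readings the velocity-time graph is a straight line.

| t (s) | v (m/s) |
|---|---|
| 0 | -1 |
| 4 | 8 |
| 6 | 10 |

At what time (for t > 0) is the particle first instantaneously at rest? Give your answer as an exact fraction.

v changes sign on 0–4 s (from -1 to 8); the graph is linear there, so v = 0 at t = 0 + (1)·(4 − 0)/(8 − -1) = 4/9 s.

t = 4/9 s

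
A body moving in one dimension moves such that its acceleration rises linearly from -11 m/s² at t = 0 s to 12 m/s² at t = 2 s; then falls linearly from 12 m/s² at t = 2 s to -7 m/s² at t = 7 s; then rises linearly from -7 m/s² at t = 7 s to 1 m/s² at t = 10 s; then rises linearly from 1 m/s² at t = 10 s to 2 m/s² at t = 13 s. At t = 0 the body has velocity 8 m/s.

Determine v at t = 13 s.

Δv equals the area under the a-t graph; then v = v₀ + Δv.
0–2 s: ½(-11 + 12)(2) = 1 m/s
2–7 s: ½(12 + -7)(5) = 12.5 m/s
7–10 s: ½(-7 + 1)(3) = -9 m/s
10–13 s: ½(1 + 2)(3) = 4.5 m/s
Δv = 9 m/s, so v(13) = 8 + (9) = 17 m/s.

17 m/s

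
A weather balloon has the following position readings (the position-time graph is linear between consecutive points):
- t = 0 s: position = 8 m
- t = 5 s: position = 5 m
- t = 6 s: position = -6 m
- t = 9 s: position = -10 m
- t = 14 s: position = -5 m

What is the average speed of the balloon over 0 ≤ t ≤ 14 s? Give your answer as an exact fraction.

23/14 m/s

Average speed = (total path length)/(elapsed time); on a piecewise-linear x-t graph the path length is Σ|Δx|.
0–5 s: |Δx| = |5 − 8| = 3 m
5–6 s: |Δx| = |-6 − 5| = 11 m
6–9 s: |Δx| = |-10 − -6| = 4 m
9–14 s: |Δx| = |-5 − -10| = 5 m
Total path = 23 m; average speed = 23/14 = 23/14 m/s.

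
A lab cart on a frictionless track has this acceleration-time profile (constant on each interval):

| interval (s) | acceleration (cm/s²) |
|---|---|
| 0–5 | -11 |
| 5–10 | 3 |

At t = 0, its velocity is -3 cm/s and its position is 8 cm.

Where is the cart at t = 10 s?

-397 cm

On each constant-a segment, Δv = aΔt and Δx = v₀Δt + ½aΔt²; chain segment to segment.
0–5 s: v starts -3 cm/s; Δx = -3·5 + ½·-11·5² = -152.5 cm; v ends -58 cm/s.
5–10 s: v starts -58 cm/s; Δx = -58·5 + ½·3·5² = -252.5 cm; v ends -43 cm/s.
x(10) = 8 + Σ Δx = -397 cm.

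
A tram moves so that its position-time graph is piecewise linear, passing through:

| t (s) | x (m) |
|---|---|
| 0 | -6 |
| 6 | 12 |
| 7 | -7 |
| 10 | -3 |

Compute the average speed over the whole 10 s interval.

4.1 m/s

Average speed = (total path length)/(elapsed time); on a piecewise-linear x-t graph the path length is Σ|Δx|.
0–6 s: |Δx| = |12 − -6| = 18 m
6–7 s: |Δx| = |-7 − 12| = 19 m
7–10 s: |Δx| = |-3 − -7| = 4 m
Total path = 41 m; average speed = 41/10 = 4.1 m/s.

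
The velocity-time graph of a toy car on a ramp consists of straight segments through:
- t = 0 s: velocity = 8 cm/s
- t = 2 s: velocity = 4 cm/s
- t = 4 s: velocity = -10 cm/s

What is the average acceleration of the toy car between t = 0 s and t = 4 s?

-4.5 cm/s²

Average acceleration = Δv/Δt = (-10 − 8)/(4 − 0) = -4.5 cm/s².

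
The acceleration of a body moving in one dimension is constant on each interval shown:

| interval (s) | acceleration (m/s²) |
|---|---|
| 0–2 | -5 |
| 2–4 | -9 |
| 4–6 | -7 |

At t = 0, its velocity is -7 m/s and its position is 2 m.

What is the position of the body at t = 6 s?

-158 m

On each constant-a segment, Δv = aΔt and Δx = v₀Δt + ½aΔt²; chain segment to segment.
0–2 s: v starts -7 m/s; Δx = -7·2 + ½·-5·2² = -24 m; v ends -17 m/s.
2–4 s: v starts -17 m/s; Δx = -17·2 + ½·-9·2² = -52 m; v ends -35 m/s.
4–6 s: v starts -35 m/s; Δx = -35·2 + ½·-7·2² = -84 m; v ends -49 m/s.
x(6) = 2 + Σ Δx = -158 m.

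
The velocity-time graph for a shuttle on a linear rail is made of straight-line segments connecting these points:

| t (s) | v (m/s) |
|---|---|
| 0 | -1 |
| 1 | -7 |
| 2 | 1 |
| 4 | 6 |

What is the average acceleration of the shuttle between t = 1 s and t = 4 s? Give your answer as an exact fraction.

Average acceleration = Δv/Δt = (6 − -7)/(4 − 1) = 13/3 m/s².

13/3 m/s²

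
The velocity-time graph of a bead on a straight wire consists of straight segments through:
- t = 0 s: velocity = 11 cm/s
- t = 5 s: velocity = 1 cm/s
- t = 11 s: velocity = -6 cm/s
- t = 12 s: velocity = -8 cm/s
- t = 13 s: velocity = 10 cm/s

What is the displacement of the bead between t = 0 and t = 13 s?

Net displacement equals the area under the velocity-time graph (areas below the axis count negative).
0–5 s: ½(11 + 1)(5) = 30 cm
5–11 s: ½(1 + -6)(6) = -15 cm
11–12 s: ½(-6 + -8)(1) = -7 cm
12–13 s: ½(-8 + 10)(1) = 1 cm
Net displacement = 9 cm

9 cm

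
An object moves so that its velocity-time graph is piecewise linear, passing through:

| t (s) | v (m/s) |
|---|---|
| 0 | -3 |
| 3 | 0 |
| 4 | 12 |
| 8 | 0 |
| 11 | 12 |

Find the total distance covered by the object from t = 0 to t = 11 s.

52.5 m

Distance (not displacement) is the total path length: add the absolute areas under v-t.
0–3 s: |½(-3 + 0)(3)| = 4.5 m
3–4 s: |½(0 + 12)(1)| = 6 m
4–8 s: |½(12 + 0)(4)| = 24 m
8–11 s: |½(0 + 12)(3)| = 18 m
Total distance = 52.5 m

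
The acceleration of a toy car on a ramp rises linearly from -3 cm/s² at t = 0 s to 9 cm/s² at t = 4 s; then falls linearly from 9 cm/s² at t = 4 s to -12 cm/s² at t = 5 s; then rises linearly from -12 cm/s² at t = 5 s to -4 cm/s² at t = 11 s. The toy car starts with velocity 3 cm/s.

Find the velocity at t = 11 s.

-34.5 cm/s

Δv equals the area under the a-t graph; then v = v₀ + Δv.
0–4 s: ½(-3 + 9)(4) = 12 cm/s
4–5 s: ½(9 + -12)(1) = -1.5 cm/s
5–11 s: ½(-12 + -4)(6) = -48 cm/s
Δv = -37.5 cm/s, so v(11) = 3 + (-37.5) = -34.5 cm/s.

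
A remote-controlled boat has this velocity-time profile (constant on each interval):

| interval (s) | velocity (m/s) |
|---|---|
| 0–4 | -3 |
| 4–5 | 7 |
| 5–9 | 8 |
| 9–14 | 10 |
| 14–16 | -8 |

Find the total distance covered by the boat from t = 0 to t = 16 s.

Distance (not displacement) is the total path length: add the absolute areas under v-t.
0–4 s: |-3| × 4 = 12 m
4–5 s: |7| × 1 = 7 m
5–9 s: |8| × 4 = 32 m
9–14 s: |10| × 5 = 50 m
14–16 s: |-8| × 2 = 16 m
Total distance = 117 m

117 m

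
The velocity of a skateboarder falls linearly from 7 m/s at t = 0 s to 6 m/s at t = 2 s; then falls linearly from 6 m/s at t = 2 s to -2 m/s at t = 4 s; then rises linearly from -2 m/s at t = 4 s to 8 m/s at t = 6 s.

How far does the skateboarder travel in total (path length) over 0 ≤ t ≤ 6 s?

24.8 m

Distance (not displacement) is the total path length: add the absolute areas under v-t.
0–2 s: |½(7 + 6)(2)| = 13 m
2–4 s: v = 0 at t = 3.5 s; triangle areas 4.5 + 0.5 = 5 m
4–6 s: v = 0 at t = 4.4 s; triangle areas 0.4 + 6.4 = 6.8 m
Total distance = 24.8 m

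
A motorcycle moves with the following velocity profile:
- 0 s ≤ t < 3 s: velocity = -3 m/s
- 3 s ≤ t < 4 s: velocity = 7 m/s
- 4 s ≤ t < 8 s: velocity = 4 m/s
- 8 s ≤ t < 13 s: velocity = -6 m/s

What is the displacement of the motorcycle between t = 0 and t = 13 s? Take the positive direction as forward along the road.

Net displacement equals the area under the velocity-time graph (areas below the axis count negative).
0–3 s: -3 × 3 = -9 m
3–4 s: 7 × 1 = 7 m
4–8 s: 4 × 4 = 16 m
8–13 s: -6 × 5 = -30 m
Net displacement = -16 m

-16 m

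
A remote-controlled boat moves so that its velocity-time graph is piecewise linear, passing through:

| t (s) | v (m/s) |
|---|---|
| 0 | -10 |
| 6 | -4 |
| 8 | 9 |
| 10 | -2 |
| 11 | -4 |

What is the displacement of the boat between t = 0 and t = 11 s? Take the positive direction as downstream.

Displacement is the signed area under the v-t curve.
0–6 s: ½(-10 + -4)(6) = -42 m
6–8 s: ½(-4 + 9)(2) = 5 m
8–10 s: ½(9 + -2)(2) = 7 m
10–11 s: ½(-2 + -4)(1) = -3 m
Net displacement = -33 m

-33 m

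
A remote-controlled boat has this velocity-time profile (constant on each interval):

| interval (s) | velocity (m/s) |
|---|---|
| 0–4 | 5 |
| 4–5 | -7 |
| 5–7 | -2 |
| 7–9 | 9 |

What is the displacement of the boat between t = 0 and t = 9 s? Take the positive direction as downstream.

Displacement is the signed area under the v-t curve.
0–4 s: 5 × 4 = 20 m
4–5 s: -7 × 1 = -7 m
5–7 s: -2 × 2 = -4 m
7–9 s: 9 × 2 = 18 m
Net displacement = 27 m

27 m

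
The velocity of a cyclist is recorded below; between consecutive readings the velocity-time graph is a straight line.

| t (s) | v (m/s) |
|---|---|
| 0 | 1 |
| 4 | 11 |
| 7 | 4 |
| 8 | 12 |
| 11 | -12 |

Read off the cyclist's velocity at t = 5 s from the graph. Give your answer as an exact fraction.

26/3 m/s

On 4–7 s the graph is linear from 11 to 4 m/s: v(5) = 11 + (4 − 11)·(5 − 4)/(7 − 4) = 26/3 m/s.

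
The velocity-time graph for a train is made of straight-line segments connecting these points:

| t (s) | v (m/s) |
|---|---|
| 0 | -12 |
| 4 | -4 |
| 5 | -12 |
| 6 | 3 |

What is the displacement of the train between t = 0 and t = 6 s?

Displacement is the signed area under the v-t curve.
0–4 s: ½(-12 + -4)(4) = -32 m
4–5 s: ½(-4 + -12)(1) = -8 m
5–6 s: ½(-12 + 3)(1) = -4.5 m
Net displacement = -44.5 m

-44.5 m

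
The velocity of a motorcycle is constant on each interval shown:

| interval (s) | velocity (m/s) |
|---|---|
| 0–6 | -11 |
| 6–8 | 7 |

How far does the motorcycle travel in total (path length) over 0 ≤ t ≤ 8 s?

Distance (not displacement) is the total path length: add the absolute areas under v-t.
0–6 s: |-11| × 6 = 66 m
6–8 s: |7| × 2 = 14 m
Total distance = 80 m

80 m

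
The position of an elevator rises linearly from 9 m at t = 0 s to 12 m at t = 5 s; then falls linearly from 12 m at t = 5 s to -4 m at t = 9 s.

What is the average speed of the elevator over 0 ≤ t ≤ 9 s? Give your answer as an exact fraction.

Average speed = (total path length)/(elapsed time); on a piecewise-linear x-t graph the path length is Σ|Δx|.
0–5 s: |Δx| = |12 − 9| = 3 m
5–9 s: |Δx| = |-4 − 12| = 16 m
Total path = 19 m; average speed = 19/9 = 19/9 m/s.

19/9 m/s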